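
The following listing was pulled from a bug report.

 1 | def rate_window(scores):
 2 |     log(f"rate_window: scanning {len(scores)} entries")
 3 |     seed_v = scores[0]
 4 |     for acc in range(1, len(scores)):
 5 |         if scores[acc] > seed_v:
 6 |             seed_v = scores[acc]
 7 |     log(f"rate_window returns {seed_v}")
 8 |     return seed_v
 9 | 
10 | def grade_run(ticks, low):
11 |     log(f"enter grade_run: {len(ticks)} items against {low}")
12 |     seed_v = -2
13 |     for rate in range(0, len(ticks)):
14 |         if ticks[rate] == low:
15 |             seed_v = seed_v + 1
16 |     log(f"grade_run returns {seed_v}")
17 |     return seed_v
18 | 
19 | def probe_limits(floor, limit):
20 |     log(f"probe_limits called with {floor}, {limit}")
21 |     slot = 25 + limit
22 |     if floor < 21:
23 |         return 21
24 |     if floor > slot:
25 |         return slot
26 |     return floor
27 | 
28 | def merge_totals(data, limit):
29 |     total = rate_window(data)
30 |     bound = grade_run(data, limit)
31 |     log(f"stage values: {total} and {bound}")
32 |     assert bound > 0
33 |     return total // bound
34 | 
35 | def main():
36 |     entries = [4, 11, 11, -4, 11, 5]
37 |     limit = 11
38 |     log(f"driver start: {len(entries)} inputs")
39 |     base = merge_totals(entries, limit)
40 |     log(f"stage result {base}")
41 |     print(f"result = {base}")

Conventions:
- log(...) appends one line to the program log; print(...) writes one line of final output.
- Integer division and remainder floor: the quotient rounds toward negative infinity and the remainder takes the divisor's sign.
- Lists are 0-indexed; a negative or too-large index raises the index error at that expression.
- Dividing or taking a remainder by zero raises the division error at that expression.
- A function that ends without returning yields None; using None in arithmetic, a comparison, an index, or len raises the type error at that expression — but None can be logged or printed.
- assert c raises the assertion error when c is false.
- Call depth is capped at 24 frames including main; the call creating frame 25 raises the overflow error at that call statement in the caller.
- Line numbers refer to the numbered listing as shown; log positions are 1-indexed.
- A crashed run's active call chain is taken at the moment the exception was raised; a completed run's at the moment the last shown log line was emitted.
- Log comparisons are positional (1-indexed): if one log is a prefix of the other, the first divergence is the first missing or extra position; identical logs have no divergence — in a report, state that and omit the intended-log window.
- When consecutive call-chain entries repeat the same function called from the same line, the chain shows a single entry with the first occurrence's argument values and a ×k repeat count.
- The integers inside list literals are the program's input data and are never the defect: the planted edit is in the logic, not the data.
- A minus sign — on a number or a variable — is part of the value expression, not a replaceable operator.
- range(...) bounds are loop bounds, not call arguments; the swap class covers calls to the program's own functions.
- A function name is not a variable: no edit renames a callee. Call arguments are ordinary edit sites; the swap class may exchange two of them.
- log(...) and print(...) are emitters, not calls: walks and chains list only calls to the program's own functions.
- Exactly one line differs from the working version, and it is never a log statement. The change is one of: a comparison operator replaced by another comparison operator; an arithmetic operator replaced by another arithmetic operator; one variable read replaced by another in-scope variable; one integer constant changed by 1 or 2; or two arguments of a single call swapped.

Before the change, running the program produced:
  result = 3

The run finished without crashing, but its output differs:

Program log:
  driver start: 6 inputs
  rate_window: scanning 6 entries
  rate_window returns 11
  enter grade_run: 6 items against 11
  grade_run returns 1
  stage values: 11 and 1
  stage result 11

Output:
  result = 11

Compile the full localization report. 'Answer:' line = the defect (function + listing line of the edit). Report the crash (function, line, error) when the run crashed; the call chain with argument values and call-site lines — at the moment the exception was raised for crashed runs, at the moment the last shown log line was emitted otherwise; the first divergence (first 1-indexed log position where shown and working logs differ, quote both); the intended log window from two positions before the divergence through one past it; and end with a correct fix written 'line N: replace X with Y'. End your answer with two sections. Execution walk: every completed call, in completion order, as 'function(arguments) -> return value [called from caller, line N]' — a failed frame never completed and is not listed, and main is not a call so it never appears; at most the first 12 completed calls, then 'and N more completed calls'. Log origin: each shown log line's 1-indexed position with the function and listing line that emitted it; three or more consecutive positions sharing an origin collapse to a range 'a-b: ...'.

Answer: the defect is in grade_run at line 12.
Key observation: The log first diverges at position 5: the faulty run prints 'grade_run returns 1' where the working version prints 'grade_run returns 3'.
Call chain: main.
First divergence: position 5 — shown 'grade_run returns 1', intended 'grade_run returns 3'.
Intended log window:
  3: rate_window returns 11
  4: enter grade_run: 6 items against 11
  5: grade_run returns 3
  6: stage values: 11 and 3
Execution walk:
  rate_window([4, 11, 11, -4, 11, 5]) -> 11  [called from merge_totals, line 29]
  grade_run([4, 11, 11, -4, 11, 5], 11) -> 1  [called from merge_totals, line 30]
  merge_totals([4, 11, 11, -4, 11, 5], 11) -> 11  [called from main, line 39]
Log origin:
  1: from main, line 38
  2: from rate_window, line 2
  3: from rate_window, line 7
  4: from grade_run, line 11
  5: from grade_run, line 16
  6: from merge_totals, line 31
  7: from main, line 40
A correct fix: line 12: replace `-2` with `0`.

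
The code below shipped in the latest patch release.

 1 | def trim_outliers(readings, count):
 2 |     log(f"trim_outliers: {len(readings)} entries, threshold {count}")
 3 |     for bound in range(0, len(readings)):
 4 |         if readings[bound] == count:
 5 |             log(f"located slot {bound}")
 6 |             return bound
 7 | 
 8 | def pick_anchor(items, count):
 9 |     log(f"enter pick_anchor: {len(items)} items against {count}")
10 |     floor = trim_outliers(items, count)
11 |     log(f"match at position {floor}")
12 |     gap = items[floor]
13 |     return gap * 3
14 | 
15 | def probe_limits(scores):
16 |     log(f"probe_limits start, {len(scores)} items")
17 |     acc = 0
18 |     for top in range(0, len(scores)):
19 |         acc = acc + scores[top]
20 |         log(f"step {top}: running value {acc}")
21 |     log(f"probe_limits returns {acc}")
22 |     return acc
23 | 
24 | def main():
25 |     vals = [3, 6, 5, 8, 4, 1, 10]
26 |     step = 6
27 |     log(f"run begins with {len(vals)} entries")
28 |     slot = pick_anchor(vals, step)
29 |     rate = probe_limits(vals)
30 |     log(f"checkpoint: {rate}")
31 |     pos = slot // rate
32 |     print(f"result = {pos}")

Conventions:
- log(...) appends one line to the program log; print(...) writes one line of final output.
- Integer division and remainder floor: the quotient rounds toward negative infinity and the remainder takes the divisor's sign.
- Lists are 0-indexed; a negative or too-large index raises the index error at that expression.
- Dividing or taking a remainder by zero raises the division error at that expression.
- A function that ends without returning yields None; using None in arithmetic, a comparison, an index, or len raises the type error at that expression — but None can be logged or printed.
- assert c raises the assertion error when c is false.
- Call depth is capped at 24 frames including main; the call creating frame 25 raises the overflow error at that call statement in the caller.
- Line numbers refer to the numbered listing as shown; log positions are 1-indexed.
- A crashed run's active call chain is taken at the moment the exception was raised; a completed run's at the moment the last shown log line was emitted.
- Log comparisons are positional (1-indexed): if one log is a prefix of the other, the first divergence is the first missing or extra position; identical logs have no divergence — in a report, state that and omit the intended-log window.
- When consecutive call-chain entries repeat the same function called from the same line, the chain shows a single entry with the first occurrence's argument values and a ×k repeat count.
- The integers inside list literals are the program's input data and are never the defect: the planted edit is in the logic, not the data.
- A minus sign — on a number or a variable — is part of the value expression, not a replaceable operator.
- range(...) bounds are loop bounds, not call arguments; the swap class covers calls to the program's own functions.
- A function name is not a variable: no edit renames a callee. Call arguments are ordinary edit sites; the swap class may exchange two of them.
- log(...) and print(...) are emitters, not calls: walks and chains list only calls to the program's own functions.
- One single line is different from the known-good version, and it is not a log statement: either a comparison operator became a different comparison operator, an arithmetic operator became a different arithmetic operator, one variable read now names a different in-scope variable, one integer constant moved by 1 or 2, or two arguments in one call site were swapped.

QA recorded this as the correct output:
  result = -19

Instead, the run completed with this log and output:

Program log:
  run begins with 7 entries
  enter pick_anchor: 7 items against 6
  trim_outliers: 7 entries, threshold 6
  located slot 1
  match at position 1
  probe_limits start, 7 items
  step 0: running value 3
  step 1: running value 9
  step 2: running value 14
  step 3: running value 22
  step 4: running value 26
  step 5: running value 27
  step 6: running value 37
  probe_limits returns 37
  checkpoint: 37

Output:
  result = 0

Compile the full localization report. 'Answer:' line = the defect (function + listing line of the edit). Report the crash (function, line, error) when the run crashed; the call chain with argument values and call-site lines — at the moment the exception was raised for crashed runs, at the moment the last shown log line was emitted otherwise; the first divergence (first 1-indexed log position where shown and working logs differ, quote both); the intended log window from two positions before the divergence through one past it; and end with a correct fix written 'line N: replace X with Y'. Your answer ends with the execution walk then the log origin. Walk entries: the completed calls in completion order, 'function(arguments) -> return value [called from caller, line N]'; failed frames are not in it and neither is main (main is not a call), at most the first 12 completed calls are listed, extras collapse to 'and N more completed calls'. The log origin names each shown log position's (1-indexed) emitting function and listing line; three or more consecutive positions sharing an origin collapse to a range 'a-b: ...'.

Answer: the defect is in main at line 31.
Key observation: The two runs log identically and part ways only at the printed values.
Call chain: main.
First divergence: there is none — every log position agrees.
Execution walk:
  trim_outliers([3, 6, 5, 8, 4, 1, 10], 6) -> 1  [called from pick_anchor, line 10]
  pick_anchor([3, 6, 5, 8, 4, 1, 10], 6) -> 18  [called from main, line 28]
  probe_limits([3, 6, 5, 8, 4, 1, 10]) -> 37  [called from main, line 29]
Origin of each log line:
  1: emitted by main (line 27)
  2: emitted by pick_anchor (line 9)
  3: emitted by trim_outliers (line 2)
  4: emitted by trim_outliers (line 5)
  5: emitted by pick_anchor (line 11)
  6: emitted by probe_limits (line 16)
  7-13: emitted by probe_limits (line 20)
  14: emitted by probe_limits (line 21)
  15: emitted by main (line 30)
A correct fix: line 31: replace `//` with `-`.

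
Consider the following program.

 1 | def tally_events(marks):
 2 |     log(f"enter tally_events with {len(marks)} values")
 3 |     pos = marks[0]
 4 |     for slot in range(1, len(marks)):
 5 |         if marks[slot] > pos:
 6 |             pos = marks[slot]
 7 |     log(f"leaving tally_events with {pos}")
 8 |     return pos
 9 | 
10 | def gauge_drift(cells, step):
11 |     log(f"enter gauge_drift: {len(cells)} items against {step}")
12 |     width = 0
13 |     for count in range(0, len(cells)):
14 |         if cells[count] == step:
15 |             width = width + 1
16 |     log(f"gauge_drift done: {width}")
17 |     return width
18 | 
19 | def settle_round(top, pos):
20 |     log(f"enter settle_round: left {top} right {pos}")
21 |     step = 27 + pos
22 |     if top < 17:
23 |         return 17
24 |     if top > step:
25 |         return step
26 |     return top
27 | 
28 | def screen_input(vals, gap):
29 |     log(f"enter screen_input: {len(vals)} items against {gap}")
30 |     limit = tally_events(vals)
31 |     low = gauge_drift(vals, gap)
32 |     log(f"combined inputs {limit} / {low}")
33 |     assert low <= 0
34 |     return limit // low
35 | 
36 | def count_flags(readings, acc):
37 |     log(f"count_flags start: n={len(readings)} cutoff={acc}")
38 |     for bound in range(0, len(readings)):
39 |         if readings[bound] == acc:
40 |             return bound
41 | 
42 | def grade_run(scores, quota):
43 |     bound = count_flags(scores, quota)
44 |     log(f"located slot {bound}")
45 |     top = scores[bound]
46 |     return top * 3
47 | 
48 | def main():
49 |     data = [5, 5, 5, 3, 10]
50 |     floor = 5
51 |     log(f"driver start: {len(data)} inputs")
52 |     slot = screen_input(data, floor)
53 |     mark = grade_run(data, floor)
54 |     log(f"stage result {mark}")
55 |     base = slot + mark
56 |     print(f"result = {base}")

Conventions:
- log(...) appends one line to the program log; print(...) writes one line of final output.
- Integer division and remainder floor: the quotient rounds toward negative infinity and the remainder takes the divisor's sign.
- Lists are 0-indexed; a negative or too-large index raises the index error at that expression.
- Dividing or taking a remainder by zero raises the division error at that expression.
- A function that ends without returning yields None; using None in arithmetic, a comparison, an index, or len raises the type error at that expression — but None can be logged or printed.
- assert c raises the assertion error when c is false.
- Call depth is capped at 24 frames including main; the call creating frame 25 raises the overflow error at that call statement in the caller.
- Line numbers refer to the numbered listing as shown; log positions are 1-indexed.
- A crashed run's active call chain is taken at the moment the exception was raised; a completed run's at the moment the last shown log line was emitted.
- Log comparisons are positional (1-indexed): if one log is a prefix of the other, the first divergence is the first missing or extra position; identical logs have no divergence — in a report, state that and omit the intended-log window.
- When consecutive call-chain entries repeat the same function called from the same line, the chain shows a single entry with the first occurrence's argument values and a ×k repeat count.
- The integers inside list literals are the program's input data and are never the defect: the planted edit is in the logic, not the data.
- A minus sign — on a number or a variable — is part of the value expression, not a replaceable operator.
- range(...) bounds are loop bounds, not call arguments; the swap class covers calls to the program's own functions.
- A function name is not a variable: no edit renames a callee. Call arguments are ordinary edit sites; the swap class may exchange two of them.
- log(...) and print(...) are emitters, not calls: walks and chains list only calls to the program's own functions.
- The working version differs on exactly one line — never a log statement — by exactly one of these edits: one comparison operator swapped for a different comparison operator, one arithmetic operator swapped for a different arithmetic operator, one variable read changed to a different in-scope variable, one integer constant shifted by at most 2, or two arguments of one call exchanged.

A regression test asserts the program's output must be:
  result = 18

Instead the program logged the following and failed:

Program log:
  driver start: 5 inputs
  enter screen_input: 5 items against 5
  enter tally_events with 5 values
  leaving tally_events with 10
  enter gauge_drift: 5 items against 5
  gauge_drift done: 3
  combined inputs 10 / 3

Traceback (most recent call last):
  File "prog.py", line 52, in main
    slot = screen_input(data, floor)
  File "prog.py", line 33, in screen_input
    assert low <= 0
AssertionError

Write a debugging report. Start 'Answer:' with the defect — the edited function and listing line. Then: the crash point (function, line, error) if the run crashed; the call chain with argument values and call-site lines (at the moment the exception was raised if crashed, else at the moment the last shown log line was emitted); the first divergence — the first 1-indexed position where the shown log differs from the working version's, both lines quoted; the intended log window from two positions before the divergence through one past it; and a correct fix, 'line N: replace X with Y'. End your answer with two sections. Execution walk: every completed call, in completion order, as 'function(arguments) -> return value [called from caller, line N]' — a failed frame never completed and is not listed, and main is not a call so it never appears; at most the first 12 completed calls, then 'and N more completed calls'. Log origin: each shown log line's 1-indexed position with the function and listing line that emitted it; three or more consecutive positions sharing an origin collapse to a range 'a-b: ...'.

Answer: the defect is in screen_input at line 33.
Core observation: After 7 matching log lines the faulty run goes silent, while the working version continues with 'count_flags start: n=5 cutoff=5'.
Crash: screen_input, line 33, AssertionError.
Call chain: main -> screen_input([5, 5, 5, 3, 10], 5) (called at line 52).
First divergence: position 8; the shown log stops at 7 lines while the working version next logs 'count_flags start: n=5 cutoff=5'.
Intended log window:
  6: gauge_drift done: 3
  7: combined inputs 10 / 3
  8: count_flags start: n=5 cutoff=5
  9: located slot 0
Execution walk:
  tally_events([5, 5, 5, 3, 10]) -> 10  [called from screen_input, line 30]
  gauge_drift([5, 5, 5, 3, 10], 5) -> 3  [called from screen_input, line 31]
Log origins:
  1 — main, line 51
  2 — screen_input, line 29
  3 — tally_events, line 2
  4 — tally_events, line 7
  5 — gauge_drift, line 11
  6 — gauge_drift, line 16
  7 — screen_input, line 32
A correct fix: line 33: replace `<=` with `>`.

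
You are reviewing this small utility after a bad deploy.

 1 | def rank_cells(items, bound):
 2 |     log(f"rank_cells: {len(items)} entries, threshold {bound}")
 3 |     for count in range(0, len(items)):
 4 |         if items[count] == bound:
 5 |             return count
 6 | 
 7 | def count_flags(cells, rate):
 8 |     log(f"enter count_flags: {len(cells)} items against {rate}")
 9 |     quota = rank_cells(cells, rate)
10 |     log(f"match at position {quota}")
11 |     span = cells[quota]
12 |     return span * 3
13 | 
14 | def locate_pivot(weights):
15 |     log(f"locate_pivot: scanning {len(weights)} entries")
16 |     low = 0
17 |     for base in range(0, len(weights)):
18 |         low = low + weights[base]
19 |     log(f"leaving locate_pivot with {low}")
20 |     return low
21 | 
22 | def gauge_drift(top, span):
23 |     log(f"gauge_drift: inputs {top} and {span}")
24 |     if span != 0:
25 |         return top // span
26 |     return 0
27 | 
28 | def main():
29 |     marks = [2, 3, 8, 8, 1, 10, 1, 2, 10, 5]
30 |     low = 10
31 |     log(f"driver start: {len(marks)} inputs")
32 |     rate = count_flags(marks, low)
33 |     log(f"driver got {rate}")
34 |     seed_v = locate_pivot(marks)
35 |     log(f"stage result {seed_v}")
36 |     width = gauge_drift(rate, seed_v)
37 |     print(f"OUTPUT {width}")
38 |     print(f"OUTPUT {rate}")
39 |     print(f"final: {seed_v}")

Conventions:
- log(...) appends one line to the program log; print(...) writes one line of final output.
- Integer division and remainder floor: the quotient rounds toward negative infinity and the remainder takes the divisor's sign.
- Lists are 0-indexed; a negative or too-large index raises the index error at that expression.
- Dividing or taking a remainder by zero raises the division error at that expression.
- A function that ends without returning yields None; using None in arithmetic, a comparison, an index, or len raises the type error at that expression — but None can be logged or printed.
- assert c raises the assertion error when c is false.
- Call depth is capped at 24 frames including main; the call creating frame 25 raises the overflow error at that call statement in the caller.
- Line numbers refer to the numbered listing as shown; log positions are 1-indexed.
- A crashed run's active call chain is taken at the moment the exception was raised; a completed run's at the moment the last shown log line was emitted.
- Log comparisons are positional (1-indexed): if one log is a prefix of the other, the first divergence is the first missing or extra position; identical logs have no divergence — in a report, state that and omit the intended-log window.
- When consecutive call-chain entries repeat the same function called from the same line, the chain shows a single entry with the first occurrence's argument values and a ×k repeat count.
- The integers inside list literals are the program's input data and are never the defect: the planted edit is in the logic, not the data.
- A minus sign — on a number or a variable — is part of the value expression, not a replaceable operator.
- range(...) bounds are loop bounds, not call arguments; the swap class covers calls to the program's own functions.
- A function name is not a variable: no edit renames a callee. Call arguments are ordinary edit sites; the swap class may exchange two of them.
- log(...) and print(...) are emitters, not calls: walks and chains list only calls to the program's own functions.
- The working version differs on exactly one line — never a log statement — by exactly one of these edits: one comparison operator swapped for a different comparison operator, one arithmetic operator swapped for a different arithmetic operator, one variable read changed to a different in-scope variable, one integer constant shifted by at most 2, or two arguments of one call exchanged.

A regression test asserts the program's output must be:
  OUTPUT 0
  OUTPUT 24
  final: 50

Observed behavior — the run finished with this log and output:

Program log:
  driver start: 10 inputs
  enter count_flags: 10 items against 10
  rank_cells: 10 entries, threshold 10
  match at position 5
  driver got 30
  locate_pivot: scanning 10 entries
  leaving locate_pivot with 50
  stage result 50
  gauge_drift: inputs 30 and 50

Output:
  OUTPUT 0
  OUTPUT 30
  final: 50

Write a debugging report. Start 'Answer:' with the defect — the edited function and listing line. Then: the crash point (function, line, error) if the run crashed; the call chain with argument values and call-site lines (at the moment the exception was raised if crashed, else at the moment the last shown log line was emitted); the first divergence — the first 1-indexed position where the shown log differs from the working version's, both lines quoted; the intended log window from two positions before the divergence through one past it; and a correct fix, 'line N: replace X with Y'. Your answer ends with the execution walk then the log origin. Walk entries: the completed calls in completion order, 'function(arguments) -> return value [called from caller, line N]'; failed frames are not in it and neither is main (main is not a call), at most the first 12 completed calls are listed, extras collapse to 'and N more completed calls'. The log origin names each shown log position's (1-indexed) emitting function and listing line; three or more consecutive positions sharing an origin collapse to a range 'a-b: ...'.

Answer: the defect is in main at line 30.
The tell: Position 2 is the first bad log line: 'enter count_flags: 10 items against 10' should read 'enter count_flags: 10 items against 8'.
Call chain: main -> gauge_drift(30, 50) (called at line 36).
First divergence: position 2 — the shown line 'enter count_flags: 10 items against 10' should read 'enter count_flags: 10 items against 8'.
Intended log window:
  1: driver start: 10 inputs
  2: enter count_flags: 10 items against 8
  3: rank_cells: 10 entries, threshold 8
Execution walk:
  rank_cells([2, 3, 8, 8, 1, 10, 1, 2, 10, 5], 10) -> 5  [called from count_flags, line 9]
  count_flags([2, 3, 8, 8, 1, 10, 1, 2, 10, 5], 10) -> 30  [called from main, line 32]
  locate_pivot([2, 3, 8, 8, 1, 10, 1, 2, 10, 5]) -> 50  [called from main, line 34]
  gauge_drift(30, 50) -> 0  [called from main, line 36]
Log line origins:
  1: from main, line 31
  2: from count_flags, line 8
  3: from rank_cells, line 2
  4: from count_flags, line 10
  5: from main, line 33
  6: from locate_pivot, line 15
  7: from locate_pivot, line 19
  8: from main, line 35
  9: from gauge_drift, line 23
A correct fix: line 30: replace `10` with `8`.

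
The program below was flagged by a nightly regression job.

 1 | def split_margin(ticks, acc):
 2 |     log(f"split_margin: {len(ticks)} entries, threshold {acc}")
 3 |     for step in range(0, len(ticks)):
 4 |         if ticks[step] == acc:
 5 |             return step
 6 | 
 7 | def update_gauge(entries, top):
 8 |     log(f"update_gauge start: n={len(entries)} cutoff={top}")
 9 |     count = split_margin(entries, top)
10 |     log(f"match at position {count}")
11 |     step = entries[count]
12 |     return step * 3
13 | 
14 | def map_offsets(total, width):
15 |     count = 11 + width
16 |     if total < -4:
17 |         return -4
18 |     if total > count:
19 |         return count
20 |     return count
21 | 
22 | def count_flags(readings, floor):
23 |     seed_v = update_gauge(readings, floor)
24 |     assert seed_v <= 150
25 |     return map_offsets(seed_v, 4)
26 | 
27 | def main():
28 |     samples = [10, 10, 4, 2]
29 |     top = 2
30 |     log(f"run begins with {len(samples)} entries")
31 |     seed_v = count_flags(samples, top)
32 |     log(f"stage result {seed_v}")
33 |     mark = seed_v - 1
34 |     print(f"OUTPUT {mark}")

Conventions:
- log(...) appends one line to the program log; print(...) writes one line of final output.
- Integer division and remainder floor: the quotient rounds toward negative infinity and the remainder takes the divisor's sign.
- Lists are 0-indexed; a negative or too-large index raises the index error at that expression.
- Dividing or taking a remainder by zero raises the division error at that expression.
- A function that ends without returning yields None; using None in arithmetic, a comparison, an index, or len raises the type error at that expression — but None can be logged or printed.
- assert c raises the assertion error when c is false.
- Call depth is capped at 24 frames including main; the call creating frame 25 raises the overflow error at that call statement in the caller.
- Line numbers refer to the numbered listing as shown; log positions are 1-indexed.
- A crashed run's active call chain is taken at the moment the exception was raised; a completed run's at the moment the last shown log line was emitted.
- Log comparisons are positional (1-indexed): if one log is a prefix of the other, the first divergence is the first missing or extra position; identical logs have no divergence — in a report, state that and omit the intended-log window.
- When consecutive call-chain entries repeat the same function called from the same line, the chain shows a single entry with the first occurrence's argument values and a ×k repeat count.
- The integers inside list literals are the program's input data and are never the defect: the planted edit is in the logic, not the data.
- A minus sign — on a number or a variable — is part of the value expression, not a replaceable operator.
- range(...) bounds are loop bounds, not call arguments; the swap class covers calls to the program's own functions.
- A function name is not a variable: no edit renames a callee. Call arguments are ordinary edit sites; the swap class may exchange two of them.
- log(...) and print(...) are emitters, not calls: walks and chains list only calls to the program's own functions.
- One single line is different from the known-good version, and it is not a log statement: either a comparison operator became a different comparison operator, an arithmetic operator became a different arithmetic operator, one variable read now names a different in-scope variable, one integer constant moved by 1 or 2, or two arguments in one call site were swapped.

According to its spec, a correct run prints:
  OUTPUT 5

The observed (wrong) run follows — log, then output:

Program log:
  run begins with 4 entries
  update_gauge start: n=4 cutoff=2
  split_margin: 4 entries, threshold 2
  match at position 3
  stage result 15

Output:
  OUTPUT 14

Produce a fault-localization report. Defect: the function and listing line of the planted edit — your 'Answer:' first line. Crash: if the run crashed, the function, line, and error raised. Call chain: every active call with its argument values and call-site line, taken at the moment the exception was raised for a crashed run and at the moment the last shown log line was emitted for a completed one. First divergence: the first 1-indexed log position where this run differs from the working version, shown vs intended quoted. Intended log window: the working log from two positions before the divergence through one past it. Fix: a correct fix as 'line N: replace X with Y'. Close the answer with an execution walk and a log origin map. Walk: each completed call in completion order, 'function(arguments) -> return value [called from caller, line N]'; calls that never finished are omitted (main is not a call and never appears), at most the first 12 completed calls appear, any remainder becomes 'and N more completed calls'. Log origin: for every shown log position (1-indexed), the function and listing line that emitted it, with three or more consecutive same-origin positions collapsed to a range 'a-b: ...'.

Answer: the defect is in map_offsets at line 20.
Key observation: The log first diverges at position 5: the faulty run prints 'stage result 15' where the working version prints 'stage result 6'.
Call chain: main.
First divergence: at position 5 the run shows 'stage result 15' where the working version logs 'stage result 6'.
Intended log window:
  3: split_margin: 4 entries, threshold 2
  4: match at position 3
  5: stage result 6
Execution walk:
  split_margin([10, 10, 4, 2], 2) -> 3  [called from update_gauge, line 9]
  update_gauge([10, 10, 4, 2], 2) -> 6  [called from count_flags, line 23]
  map_offsets(6, 4) -> 15  [called from count_flags, line 25]
  count_flags([10, 10, 4, 2], 2) -> 15  [called from main, line 31]
Log origins:
  1 — main, line 30
  2 — update_gauge, line 8
  3 — split_margin, line 2
  4 — update_gauge, line 10
  5 — main, line 32
A correct fix: line 20: replace `count` with `total`.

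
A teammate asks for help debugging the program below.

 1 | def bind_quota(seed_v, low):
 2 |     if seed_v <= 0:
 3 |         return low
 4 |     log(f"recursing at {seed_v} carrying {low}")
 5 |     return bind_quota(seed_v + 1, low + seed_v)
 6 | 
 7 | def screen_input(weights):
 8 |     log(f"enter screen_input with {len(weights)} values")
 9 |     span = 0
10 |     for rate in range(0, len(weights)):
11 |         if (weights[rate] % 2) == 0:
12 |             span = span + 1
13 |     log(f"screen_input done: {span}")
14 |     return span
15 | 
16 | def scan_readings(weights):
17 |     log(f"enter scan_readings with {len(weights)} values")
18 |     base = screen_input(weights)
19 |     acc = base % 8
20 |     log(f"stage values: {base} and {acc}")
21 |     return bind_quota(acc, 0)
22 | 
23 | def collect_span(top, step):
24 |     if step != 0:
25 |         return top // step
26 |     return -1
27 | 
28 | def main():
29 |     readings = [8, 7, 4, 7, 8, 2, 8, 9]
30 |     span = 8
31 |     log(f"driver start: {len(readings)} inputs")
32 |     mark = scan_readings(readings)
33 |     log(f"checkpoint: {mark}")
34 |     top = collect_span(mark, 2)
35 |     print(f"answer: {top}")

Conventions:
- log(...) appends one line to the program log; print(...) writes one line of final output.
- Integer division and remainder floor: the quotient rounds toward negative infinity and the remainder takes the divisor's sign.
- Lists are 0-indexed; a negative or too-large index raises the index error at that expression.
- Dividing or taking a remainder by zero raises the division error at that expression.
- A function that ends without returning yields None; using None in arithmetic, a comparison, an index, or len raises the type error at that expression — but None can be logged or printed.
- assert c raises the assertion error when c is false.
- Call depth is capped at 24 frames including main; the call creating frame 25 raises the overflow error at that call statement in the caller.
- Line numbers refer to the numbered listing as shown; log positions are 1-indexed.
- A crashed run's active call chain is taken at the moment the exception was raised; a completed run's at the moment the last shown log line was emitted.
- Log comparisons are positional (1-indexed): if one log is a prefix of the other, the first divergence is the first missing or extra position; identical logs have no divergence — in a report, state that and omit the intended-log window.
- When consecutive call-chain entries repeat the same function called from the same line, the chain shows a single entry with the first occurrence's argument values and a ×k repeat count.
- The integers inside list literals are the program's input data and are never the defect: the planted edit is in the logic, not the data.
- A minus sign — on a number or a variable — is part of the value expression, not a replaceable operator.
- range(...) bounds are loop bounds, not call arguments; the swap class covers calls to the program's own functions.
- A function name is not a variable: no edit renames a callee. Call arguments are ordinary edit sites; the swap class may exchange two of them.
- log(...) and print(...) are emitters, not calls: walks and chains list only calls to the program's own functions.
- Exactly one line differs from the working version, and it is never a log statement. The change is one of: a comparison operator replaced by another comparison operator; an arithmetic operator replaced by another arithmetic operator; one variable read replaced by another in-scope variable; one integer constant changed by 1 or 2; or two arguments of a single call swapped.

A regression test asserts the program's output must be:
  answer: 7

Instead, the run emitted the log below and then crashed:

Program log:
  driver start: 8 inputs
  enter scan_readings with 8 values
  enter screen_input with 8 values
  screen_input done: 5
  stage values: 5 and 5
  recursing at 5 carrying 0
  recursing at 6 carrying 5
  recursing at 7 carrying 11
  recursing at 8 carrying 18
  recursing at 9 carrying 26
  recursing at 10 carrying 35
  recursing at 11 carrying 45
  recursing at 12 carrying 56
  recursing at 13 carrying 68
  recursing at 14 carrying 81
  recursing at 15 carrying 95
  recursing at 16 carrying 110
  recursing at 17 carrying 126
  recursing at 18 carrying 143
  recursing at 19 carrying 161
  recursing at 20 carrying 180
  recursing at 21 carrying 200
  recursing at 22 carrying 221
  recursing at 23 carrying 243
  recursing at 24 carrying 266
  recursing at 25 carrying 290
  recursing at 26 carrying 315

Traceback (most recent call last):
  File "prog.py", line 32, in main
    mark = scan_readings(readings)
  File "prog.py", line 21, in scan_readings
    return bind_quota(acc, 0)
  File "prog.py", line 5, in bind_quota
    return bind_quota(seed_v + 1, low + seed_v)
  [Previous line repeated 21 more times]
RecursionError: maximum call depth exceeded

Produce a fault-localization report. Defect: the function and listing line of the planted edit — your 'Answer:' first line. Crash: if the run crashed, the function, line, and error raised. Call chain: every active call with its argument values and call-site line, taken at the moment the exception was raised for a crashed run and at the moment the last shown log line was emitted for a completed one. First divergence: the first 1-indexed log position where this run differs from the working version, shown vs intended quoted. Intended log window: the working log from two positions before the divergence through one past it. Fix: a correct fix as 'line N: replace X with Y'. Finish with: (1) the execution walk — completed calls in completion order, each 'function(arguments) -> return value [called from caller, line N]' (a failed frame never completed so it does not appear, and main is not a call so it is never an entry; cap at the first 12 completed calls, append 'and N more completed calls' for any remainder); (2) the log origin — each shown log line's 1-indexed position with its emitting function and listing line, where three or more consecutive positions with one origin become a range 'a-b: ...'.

Answer: the defect is in bind_quota at line 5.
The tell: Log line 7 is where behavior first shows: 'recursing at 6 carrying 5' appears instead of 'recursing at 4 carrying 5'.
Crash: bind_quota, line 5, RecursionError.
Call chain: main -> scan_readings([8, 7, 4, 7, 8, 2, 8, 9]) (called at line 32) -> bind_quota(5, 0) (called at line 21) -> bind_quota(6, 5) (called at line 5) ×21.
First divergence: position 7 — the shown line 'recursing at 6 carrying 5' should read 'recursing at 4 carrying 5'.
Intended log window:
  5: stage values: 5 and 5
  6: recursing at 5 carrying 0
  7: recursing at 4 carrying 5
  8: recursing at 3 carrying 9
Execution walk:
  screen_input([8, 7, 4, 7, 8, 2, 8, 9]) -> 5  [called from scan_readings, line 18]
Log origins:
  1 — main, line 31
  2 — scan_readings, line 17
  3 — screen_input, line 8
  4 — screen_input, line 13
  5 — scan_readings, line 20
  6-27 — bind_quota, line 4
A correct fix: line 5: replace `seed_v + 1` with `seed_v - 1`.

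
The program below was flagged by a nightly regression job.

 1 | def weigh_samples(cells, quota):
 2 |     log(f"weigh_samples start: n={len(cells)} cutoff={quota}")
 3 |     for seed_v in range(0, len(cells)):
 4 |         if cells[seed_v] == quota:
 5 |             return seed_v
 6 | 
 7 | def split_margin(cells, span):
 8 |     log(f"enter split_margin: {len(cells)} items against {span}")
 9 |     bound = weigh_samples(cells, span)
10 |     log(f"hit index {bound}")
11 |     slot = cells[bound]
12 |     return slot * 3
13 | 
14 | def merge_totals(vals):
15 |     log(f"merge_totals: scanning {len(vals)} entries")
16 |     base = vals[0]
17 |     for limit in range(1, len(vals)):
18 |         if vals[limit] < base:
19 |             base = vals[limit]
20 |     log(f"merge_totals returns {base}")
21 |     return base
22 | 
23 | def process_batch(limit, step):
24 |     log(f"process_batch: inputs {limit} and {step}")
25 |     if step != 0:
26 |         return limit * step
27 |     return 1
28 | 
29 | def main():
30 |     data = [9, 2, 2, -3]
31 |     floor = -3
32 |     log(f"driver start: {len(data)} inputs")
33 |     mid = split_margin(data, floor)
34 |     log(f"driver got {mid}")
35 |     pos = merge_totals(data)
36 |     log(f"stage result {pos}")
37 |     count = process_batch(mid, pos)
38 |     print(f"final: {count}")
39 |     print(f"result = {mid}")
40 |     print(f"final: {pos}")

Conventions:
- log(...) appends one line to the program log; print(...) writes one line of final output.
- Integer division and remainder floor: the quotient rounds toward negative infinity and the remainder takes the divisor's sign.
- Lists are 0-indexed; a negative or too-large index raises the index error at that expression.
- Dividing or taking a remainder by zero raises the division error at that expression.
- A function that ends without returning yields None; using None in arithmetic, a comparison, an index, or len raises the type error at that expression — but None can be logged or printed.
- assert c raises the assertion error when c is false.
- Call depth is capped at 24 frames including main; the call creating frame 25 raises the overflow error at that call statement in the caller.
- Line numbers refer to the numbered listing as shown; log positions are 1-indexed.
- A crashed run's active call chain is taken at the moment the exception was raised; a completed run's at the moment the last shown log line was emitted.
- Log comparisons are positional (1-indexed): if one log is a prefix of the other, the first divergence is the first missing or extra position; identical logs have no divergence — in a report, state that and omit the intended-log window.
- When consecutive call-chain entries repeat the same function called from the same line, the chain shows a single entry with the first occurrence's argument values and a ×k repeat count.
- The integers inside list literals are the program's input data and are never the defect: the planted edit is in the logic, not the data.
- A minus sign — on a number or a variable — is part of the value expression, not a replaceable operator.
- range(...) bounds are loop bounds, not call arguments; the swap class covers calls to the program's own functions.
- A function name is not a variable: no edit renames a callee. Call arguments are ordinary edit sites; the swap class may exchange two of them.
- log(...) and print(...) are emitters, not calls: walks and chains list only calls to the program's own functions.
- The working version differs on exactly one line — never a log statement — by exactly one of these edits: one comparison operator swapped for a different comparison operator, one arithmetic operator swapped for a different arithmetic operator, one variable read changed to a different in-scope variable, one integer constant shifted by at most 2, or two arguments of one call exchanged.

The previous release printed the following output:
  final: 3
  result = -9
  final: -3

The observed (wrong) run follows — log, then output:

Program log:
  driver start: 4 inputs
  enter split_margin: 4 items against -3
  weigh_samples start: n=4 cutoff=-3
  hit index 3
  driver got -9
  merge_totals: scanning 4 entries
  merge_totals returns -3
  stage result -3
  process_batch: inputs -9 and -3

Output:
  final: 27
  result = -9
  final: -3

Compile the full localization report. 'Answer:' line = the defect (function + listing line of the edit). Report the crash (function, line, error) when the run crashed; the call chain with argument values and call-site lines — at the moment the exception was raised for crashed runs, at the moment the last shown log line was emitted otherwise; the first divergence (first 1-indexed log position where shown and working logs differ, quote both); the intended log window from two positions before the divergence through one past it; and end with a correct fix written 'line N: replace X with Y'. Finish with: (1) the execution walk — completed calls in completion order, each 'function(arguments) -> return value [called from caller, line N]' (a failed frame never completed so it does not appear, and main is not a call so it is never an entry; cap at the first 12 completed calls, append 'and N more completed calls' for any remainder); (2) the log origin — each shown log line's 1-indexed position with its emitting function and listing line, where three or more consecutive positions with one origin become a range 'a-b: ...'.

Answer: the defect is in process_batch at line 26.
Key fact: Every logged value matches the working version; the printed result is what differs.
Call chain: main -> process_batch(-9, -3) (called at line 37).
First divergence: none — the logs agree in full.
Execution walk:
  weigh_samples([9, 2, 2, -3], -3) -> 3  [called from split_margin, line 9]
  split_margin([9, 2, 2, -3], -3) -> -9  [called from main, line 33]
  merge_totals([9, 2, 2, -3]) -> -3  [called from main, line 35]
  process_batch(-9, -3) -> 27  [called from main, line 37]
Log line origins:
  1: logged in main at line 32
  2: logged in split_margin at line 8
  3: logged in weigh_samples at line 2
  4: logged in split_margin at line 10
  5: logged in main at line 34
  6: logged in merge_totals at line 15
  7: logged in merge_totals at line 20
  8: logged in main at line 36
  9: logged in process_batch at line 24
A correct fix: line 26: replace `*` with `//`.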